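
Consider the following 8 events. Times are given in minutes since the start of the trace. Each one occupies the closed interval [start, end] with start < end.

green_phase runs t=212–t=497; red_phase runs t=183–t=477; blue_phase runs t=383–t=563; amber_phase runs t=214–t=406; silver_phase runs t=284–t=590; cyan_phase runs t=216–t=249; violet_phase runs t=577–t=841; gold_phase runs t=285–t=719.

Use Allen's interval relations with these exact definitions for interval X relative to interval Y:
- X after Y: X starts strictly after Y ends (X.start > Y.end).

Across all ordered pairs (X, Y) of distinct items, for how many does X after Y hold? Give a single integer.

Checking all 56 ordered pairs for relation 'after'; matching pairs in alphabetical order:
(blue_phase, cyan_phase): blue_phase after cyan_phase ✓
(gold_phase, cyan_phase): gold_phase after cyan_phase ✓
(silver_phase, cyan_phase): silver_phase after cyan_phase ✓
(violet_phase, amber_phase): violet_phase after amber_phase ✓
(violet_phase, blue_phase): violet_phase after blue_phase ✓
(violet_phase, cyan_phase): violet_phase after cyan_phase ✓
(violet_phase, green_phase): violet_phase after green_phase ✓
(violet_phase, red_phase): violet_phase after red_phase ✓
Count: 8.

8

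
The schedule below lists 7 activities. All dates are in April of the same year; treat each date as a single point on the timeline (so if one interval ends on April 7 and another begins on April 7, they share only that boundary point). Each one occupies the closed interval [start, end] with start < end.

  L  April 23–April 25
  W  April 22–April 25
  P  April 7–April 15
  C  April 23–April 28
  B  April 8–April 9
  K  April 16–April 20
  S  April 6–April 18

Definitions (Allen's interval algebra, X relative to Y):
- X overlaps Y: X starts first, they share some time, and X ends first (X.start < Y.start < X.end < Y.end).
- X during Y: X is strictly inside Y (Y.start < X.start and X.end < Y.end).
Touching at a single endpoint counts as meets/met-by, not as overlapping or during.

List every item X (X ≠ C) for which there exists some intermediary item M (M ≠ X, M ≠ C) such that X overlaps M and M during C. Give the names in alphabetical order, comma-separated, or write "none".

Target C = [April 23, April 28].
Intermediaries M with M during C: none.
Union: none.

none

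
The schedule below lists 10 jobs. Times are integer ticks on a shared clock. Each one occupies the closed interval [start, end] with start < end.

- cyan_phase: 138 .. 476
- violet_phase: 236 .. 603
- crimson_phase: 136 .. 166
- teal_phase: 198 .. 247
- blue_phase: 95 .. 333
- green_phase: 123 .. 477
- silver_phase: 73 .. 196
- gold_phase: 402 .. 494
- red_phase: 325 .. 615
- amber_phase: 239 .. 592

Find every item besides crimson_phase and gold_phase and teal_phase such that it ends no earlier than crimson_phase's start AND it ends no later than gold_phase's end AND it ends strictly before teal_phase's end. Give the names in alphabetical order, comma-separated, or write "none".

Conditions: its end is no earlier than crimson_phase's start (X.end >= 136) AND its end is no later than gold_phase's end (X.end <= 494) AND its end is strictly before teal_phase's end (X.end < 247).
amber_phase: end 592 >= 136? ✓; end 592 <= 494? ✗; end 592 < 247? ✗ → no.
blue_phase: end 333 >= 136? ✓; end 333 <= 494? ✓; end 333 < 247? ✗ → no.
cyan_phase: end 476 >= 136? ✓; end 476 <= 494? ✓; end 476 < 247? ✗ → no.
green_phase: end 477 >= 136? ✓; end 477 <= 494? ✓; end 477 < 247? ✗ → no.
red_phase: end 615 >= 136? ✓; end 615 <= 494? ✗; end 615 < 247? ✗ → no.
silver_phase: end 196 >= 136? ✓; end 196 <= 494? ✓; end 196 < 247? ✓ → yes.
violet_phase: end 603 >= 136? ✓; end 603 <= 494? ✗; end 603 < 247? ✗ → no.
Result: silver_phase.

silver_phase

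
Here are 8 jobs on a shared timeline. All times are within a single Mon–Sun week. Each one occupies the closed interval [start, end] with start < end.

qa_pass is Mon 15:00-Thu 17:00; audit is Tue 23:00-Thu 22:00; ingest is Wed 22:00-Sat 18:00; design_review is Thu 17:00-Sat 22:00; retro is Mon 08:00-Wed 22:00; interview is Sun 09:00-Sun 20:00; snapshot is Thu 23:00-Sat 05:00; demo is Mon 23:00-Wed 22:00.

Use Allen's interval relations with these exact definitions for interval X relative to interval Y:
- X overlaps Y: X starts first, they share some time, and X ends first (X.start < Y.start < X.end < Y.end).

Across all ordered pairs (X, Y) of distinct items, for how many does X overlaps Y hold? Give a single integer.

Checking all 56 ordered pairs for relation 'overlaps'; matching pairs in alphabetical order:
(audit, design_review): audit overlaps design_review ✓
(audit, ingest): audit overlaps ingest ✓
(demo, audit): demo overlaps audit ✓
(ingest, design_review): ingest overlaps design_review ✓
(qa_pass, audit): qa_pass overlaps audit ✓
(qa_pass, ingest): qa_pass overlaps ingest ✓
(retro, audit): retro overlaps audit ✓
(retro, qa_pass): retro overlaps qa_pass ✓
Count: 8.

8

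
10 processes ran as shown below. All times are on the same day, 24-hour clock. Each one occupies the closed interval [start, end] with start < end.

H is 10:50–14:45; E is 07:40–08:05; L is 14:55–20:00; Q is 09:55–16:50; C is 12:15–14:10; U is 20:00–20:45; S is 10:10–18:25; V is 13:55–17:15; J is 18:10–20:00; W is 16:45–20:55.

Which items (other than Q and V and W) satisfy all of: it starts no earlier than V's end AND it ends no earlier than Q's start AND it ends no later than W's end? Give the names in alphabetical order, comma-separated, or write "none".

Conditions: its start is no earlier than V's end (X.start >= 17:15) AND its end is no earlier than Q's start (X.end >= 09:55) AND its end is no later than W's end (X.end <= 20:55).
C: start 12:15 >= 17:15? ✗; end 14:10 >= 09:55? ✓; end 14:10 <= 20:55? ✓ → no.
E: start 07:40 >= 17:15? ✗; end 08:05 >= 09:55? ✗; end 08:05 <= 20:55? ✓ → no.
H: start 10:50 >= 17:15? ✗; end 14:45 >= 09:55? ✓; end 14:45 <= 20:55? ✓ → no.
J: start 18:10 >= 17:15? ✓; end 20:00 >= 09:55? ✓; end 20:00 <= 20:55? ✓ → yes.
L: start 14:55 >= 17:15? ✗; end 20:00 >= 09:55? ✓; end 20:00 <= 20:55? ✓ → no.
S: start 10:10 >= 17:15? ✗; end 18:25 >= 09:55? ✓; end 18:25 <= 20:55? ✓ → no.
U: start 20:00 >= 17:15? ✓; end 20:45 >= 09:55? ✓; end 20:45 <= 20:55? ✓ → yes.
Result: J, U.

J, U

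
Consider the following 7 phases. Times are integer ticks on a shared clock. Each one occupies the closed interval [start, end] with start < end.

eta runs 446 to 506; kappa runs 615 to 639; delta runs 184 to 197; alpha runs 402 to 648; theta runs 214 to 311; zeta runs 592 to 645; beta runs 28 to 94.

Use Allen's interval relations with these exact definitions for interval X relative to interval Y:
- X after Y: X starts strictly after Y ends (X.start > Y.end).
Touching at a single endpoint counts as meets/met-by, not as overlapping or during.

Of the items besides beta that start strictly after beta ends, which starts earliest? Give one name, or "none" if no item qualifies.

Target beta = [28, 94].
alpha [402, 648] → after → candidate.
delta [184, 197] → after → candidate.
eta [446, 506] → after → candidate.
kappa [615, 639] → after → candidate.
theta [214, 311] → after → candidate.
zeta [592, 645] → after → candidate.
Among candidates, earliest start is 184 → delta.

delta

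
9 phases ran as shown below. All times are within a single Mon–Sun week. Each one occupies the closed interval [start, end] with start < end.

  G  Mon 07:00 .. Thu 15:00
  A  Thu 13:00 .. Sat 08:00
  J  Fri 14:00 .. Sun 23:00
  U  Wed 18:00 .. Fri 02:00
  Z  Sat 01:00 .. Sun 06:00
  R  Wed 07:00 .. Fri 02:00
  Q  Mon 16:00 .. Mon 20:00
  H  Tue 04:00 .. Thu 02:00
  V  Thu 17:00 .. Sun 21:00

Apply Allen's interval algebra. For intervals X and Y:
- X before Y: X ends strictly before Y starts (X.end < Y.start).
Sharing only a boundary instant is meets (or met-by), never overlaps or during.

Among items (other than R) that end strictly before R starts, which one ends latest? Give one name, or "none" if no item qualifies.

Q

Target R = [Wed 07:00, Fri 02:00].
A [Thu 13:00, Sat 08:00] → overlapped-by → excluded.
G [Mon 07:00, Thu 15:00] → overlaps → excluded.
H [Tue 04:00, Thu 02:00] → overlaps → excluded.
J [Fri 14:00, Sun 23:00] → after → excluded.
Q [Mon 16:00, Mon 20:00] → before → candidate.
U [Wed 18:00, Fri 02:00] → finishes → excluded.
V [Thu 17:00, Sun 21:00] → overlapped-by → excluded.
Z [Sat 01:00, Sun 06:00] → after → excluded.
Among candidates, latest end is Mon 20:00 → Q.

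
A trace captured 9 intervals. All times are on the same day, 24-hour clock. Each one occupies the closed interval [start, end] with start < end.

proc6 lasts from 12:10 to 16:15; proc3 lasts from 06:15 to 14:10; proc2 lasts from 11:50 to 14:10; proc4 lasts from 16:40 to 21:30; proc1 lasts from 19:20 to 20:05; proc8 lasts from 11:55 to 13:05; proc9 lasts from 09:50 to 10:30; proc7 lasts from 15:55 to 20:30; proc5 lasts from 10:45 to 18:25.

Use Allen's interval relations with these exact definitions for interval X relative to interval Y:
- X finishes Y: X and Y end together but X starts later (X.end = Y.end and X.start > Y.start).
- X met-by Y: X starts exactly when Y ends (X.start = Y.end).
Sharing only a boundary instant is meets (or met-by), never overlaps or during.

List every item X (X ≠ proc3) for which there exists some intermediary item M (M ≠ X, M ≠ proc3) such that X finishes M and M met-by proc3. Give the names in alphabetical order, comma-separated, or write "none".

Target proc3 = [06:15, 14:10].
Intermediaries M with M met-by proc3: none.
Union: none.

none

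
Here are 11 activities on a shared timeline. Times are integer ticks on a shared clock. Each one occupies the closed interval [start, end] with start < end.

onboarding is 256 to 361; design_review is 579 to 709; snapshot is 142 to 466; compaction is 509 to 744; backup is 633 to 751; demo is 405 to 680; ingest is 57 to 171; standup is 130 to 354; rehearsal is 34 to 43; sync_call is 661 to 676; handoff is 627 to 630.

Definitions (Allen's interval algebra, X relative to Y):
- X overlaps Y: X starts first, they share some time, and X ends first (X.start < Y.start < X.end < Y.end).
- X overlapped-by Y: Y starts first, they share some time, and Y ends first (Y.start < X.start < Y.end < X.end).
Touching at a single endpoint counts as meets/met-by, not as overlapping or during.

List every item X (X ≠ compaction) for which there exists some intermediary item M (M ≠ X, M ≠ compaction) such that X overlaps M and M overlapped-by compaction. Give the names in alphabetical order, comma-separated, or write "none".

Target compaction = [509, 744].
Intermediaries M with M overlapped-by compaction: backup.
Via backup — items with X overlaps backup: demo, design_review.
Union: demo, design_review.

demo, design_review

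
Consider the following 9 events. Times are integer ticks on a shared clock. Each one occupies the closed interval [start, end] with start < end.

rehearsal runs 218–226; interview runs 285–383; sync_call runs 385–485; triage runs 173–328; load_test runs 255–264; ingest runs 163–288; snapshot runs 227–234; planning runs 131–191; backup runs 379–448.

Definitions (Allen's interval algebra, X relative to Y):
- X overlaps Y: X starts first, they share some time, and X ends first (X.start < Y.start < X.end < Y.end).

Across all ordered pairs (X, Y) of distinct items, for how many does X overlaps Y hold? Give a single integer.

Checking all 72 ordered pairs for relation 'overlaps'; matching pairs in alphabetical order:
(backup, sync_call): backup overlaps sync_call ✓
(ingest, interview): ingest overlaps interview ✓
(ingest, triage): ingest overlaps triage ✓
(interview, backup): interview overlaps backup ✓
(planning, ingest): planning overlaps ingest ✓
(planning, triage): planning overlaps triage ✓
(triage, interview): triage overlaps interview ✓
Count: 7.

7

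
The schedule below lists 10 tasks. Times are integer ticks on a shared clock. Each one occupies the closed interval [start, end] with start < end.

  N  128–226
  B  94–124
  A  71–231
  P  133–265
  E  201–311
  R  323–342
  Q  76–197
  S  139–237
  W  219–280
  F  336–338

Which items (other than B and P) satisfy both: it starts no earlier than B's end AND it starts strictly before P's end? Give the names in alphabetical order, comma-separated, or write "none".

Conditions: its start is no earlier than B's end (X.start >= 124) AND its start is strictly before P's end (X.start < 265).
A: start 71 >= 124? ✗; start 71 < 265? ✓ → no.
E: start 201 >= 124? ✓; start 201 < 265? ✓ → yes.
F: start 336 >= 124? ✓; start 336 < 265? ✗ → no.
N: start 128 >= 124? ✓; start 128 < 265? ✓ → yes.
Q: start 76 >= 124? ✗; start 76 < 265? ✓ → no.
R: start 323 >= 124? ✓; start 323 < 265? ✗ → no.
S: start 139 >= 124? ✓; start 139 < 265? ✓ → yes.
W: start 219 >= 124? ✓; start 219 < 265? ✓ → yes.
Result: E, N, S, W.

E, N, S, W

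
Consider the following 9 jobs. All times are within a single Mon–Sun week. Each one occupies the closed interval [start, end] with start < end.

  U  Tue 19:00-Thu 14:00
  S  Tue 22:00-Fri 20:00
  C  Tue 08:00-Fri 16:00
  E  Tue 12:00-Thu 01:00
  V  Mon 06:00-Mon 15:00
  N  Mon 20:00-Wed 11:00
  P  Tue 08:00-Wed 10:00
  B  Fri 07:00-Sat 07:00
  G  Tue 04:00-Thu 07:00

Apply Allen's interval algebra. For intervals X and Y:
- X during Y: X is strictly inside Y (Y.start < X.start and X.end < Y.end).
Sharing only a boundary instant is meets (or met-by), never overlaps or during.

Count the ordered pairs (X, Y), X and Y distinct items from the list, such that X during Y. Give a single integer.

5

Checking all 72 ordered pairs for relation 'during'; matching pairs in alphabetical order:
(E, C): E during C ✓
(E, G): E during G ✓
(P, G): P during G ✓
(P, N): P during N ✓
(U, C): U during C ✓
Count: 5.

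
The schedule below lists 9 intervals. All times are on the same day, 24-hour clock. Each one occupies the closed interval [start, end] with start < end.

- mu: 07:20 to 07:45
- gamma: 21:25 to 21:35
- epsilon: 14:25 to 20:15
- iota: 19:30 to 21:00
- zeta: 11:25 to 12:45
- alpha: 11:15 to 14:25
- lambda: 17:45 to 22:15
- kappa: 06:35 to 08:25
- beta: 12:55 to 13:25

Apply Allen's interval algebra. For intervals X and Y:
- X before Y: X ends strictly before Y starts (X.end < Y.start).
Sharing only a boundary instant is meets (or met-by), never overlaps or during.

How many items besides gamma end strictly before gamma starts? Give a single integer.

Target gamma = [21:25, 21:35].
alpha [11:15, 14:25] → before → counts.
beta [12:55, 13:25] → before → counts.
epsilon [14:25, 20:15] → before → counts.
iota [19:30, 21:00] → before → counts.
kappa [06:35, 08:25] → before → counts.
lambda [17:45, 22:15] → contains → no.
mu [07:20, 07:45] → before → counts.
zeta [11:25, 12:45] → before → counts.
Total: 7.

7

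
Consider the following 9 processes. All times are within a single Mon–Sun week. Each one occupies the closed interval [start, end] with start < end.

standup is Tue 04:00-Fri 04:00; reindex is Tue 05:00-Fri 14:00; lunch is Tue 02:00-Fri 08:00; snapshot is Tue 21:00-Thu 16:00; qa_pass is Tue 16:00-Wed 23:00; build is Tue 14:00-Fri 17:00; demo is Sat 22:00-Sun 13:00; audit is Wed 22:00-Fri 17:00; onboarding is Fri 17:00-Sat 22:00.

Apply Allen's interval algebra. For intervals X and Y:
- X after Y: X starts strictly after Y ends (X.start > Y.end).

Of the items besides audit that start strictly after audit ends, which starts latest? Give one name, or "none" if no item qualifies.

demo

Target audit = [Wed 22:00, Fri 17:00].
build [Tue 14:00, Fri 17:00] → finished-by → excluded.
demo [Sat 22:00, Sun 13:00] → after → candidate.
lunch [Tue 02:00, Fri 08:00] → overlaps → excluded.
onboarding [Fri 17:00, Sat 22:00] → met-by → excluded.
qa_pass [Tue 16:00, Wed 23:00] → overlaps → excluded.
reindex [Tue 05:00, Fri 14:00] → overlaps → excluded.
snapshot [Tue 21:00, Thu 16:00] → overlaps → excluded.
standup [Tue 04:00, Fri 04:00] → overlaps → excluded.
Among candidates, latest start is Sat 22:00 → demo.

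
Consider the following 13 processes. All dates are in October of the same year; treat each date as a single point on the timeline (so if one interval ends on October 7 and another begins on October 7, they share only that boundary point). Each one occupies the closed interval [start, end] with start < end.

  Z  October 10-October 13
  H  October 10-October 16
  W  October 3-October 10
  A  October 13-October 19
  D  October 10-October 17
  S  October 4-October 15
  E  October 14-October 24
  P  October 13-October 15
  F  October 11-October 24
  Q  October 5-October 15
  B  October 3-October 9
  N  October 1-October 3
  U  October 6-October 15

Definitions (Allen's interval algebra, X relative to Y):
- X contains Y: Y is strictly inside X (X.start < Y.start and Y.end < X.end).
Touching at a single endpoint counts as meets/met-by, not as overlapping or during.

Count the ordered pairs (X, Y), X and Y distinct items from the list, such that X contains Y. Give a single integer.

Checking all 156 ordered pairs for relation 'contains'; matching pairs in alphabetical order:
(D, P): D contains P ✓
(F, A): F contains A ✓
(F, P): F contains P ✓
(H, P): H contains P ✓
(Q, Z): Q contains Z ✓
(S, Z): S contains Z ✓
(U, Z): U contains Z ✓
Count: 7.

7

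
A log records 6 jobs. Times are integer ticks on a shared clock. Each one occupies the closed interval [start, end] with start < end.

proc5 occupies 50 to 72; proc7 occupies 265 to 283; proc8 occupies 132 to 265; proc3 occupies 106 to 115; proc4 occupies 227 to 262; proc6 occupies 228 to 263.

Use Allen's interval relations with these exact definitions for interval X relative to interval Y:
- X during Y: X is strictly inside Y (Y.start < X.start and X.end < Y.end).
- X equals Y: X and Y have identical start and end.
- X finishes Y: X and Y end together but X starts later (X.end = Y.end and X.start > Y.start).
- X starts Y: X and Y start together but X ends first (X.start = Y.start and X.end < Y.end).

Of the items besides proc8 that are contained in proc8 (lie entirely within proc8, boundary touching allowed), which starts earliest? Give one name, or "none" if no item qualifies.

Target proc8 = [132, 265].
proc3 [106, 115] → before → excluded.
proc4 [227, 262] → during → candidate.
proc5 [50, 72] → before → excluded.
proc6 [228, 263] → during → candidate.
proc7 [265, 283] → met-by → excluded.
Among candidates, earliest start is 227 → proc4.

proc4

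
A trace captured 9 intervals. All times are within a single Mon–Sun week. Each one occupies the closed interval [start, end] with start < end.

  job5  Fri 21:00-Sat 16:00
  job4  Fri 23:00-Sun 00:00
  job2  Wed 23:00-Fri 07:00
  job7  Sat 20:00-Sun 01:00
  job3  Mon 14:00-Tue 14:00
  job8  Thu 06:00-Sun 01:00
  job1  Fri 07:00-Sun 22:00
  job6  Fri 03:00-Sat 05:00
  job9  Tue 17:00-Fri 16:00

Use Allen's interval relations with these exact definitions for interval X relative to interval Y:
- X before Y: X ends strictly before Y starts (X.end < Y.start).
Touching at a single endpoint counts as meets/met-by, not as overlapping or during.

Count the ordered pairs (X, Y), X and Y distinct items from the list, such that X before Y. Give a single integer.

Checking all 72 ordered pairs for relation 'before'; matching pairs in alphabetical order:
(job2, job4): job2 before job4 ✓
(job2, job5): job2 before job5 ✓
(job2, job7): job2 before job7 ✓
(job3, job1): job3 before job1 ✓
(job3, job2): job3 before job2 ✓
(job3, job4): job3 before job4 ✓
(job3, job5): job3 before job5 ✓
(job3, job6): job3 before job6 ✓
(job3, job7): job3 before job7 ✓
(job3, job8): job3 before job8 ✓
(job3, job9): job3 before job9 ✓
(job5, job7): job5 before job7 ✓
(job6, job7): job6 before job7 ✓
(job9, job4): job9 before job4 ✓
(job9, job5): job9 before job5 ✓
(job9, job7): job9 before job7 ✓
Count: 16.

16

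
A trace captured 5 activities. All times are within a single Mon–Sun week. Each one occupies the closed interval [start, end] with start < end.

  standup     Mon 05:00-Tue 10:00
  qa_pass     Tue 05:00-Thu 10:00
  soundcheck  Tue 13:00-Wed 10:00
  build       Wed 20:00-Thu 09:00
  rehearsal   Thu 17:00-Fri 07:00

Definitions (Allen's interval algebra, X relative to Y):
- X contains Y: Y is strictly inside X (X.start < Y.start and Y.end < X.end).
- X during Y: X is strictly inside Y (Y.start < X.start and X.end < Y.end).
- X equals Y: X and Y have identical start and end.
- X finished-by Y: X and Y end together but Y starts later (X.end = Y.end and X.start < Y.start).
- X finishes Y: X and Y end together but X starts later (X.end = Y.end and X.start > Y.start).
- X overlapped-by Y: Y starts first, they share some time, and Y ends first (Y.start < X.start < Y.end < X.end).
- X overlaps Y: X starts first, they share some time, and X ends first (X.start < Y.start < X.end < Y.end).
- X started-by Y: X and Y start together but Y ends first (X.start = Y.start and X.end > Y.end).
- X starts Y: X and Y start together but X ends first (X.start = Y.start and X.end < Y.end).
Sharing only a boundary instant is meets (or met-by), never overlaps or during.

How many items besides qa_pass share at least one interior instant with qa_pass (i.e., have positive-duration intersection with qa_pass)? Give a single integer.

Target qa_pass = [Tue 05:00, Thu 10:00].
build [Wed 20:00, Thu 09:00] → during → counts.
rehearsal [Thu 17:00, Fri 07:00] → after → no.
soundcheck [Tue 13:00, Wed 10:00] → during → counts.
standup [Mon 05:00, Tue 10:00] → overlaps → counts.
Total: 3.

3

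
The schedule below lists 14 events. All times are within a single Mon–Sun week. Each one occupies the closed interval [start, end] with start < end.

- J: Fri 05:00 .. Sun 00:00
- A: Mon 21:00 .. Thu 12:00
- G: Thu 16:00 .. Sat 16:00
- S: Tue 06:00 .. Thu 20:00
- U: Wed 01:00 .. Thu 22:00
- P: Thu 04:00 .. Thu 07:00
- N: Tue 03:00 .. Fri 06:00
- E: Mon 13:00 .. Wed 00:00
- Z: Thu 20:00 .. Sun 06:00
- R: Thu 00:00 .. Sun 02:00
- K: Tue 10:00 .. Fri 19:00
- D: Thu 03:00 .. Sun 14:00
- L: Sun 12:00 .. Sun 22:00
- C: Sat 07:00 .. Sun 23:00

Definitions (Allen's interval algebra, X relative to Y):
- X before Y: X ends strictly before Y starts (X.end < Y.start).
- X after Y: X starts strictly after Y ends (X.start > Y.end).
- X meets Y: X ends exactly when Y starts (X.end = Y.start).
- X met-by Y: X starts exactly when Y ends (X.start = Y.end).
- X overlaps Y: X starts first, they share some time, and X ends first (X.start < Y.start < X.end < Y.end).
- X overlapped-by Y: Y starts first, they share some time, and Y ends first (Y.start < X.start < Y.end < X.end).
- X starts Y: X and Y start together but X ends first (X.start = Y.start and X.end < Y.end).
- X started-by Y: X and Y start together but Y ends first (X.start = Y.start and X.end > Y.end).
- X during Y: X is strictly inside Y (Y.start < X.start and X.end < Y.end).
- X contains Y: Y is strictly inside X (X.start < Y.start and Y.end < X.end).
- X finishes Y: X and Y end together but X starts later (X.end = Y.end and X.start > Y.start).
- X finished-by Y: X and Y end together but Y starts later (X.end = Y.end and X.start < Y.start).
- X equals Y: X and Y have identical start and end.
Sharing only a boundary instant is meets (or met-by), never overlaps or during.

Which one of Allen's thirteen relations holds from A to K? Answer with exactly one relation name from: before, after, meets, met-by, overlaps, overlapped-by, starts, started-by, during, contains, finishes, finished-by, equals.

A = [Mon 21:00, Thu 12:00]; K = [Tue 10:00, Fri 19:00].
Compare endpoints: A.start < K.start, A.start < K.end, A.end > K.start, A.end < K.end.
That pattern is 'overlaps'.

overlaps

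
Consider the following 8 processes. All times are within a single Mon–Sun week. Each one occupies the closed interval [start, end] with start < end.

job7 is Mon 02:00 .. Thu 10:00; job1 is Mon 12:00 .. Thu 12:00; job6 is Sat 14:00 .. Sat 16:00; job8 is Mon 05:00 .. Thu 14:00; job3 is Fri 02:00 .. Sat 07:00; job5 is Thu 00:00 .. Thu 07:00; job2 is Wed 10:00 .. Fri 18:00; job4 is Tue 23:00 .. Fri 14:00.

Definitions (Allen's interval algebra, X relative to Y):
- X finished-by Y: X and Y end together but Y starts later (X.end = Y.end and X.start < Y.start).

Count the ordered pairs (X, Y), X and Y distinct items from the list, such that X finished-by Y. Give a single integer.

Checking all 56 ordered pairs for relation 'finished-by'; matching pairs in alphabetical order:
No pair satisfies it.
Count: 0.

0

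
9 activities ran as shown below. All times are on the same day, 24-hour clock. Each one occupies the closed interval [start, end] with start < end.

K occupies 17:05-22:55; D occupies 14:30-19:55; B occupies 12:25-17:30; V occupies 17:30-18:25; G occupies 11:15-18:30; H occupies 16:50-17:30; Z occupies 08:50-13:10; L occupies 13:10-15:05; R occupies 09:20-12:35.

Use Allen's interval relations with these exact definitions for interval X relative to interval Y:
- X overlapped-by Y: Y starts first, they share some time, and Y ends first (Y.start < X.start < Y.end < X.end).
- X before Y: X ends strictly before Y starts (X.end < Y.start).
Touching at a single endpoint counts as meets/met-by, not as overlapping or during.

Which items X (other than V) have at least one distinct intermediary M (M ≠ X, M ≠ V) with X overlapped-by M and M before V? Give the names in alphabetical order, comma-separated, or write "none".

B, D, G

Target V = [17:30, 18:25].
Intermediaries M with M before V: L, R, Z.
Via L — items with X overlapped-by L: D.
Via R — items with X overlapped-by R: B, G.
Via Z — items with X overlapped-by Z: B, G.
Union: B, D, G.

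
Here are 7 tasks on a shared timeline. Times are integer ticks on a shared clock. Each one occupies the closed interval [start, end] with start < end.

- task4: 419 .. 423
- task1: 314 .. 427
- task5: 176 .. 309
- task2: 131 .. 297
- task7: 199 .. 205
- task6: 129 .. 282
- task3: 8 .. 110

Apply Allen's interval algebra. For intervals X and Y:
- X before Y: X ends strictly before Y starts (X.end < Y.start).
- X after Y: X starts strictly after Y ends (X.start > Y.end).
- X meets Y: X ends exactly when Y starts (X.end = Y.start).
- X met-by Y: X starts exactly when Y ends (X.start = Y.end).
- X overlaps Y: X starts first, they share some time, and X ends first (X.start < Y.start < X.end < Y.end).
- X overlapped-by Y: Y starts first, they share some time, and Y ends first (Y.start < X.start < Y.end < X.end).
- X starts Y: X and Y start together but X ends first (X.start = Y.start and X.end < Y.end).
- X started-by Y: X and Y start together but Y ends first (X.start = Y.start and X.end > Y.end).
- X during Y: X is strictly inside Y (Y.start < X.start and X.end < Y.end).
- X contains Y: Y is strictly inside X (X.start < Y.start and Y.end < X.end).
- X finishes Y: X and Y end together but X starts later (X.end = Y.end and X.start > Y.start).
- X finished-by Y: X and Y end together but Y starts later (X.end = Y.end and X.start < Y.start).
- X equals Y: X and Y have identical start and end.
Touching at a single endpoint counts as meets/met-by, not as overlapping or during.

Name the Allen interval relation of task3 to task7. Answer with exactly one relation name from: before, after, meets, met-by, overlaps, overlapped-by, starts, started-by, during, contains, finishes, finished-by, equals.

before

task3 = [8, 110]; task7 = [199, 205].
Compare endpoints: task3.start < task7.start, task3.start < task7.end, task3.end < task7.start, task3.end < task7.end.
That pattern is 'before'.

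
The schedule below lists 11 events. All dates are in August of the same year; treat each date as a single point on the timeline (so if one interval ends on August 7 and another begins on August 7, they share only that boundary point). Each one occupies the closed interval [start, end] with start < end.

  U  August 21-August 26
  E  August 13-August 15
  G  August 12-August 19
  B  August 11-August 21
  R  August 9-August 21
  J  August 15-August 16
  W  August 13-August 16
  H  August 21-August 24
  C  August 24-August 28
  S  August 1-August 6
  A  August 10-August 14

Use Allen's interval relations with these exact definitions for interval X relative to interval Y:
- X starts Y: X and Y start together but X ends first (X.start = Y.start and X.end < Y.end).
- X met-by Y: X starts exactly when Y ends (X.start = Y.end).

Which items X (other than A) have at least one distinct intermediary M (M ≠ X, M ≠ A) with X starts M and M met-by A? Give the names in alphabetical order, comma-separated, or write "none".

none

Target A = [August 10, August 14].
Intermediaries M with M met-by A: none.
Union: none.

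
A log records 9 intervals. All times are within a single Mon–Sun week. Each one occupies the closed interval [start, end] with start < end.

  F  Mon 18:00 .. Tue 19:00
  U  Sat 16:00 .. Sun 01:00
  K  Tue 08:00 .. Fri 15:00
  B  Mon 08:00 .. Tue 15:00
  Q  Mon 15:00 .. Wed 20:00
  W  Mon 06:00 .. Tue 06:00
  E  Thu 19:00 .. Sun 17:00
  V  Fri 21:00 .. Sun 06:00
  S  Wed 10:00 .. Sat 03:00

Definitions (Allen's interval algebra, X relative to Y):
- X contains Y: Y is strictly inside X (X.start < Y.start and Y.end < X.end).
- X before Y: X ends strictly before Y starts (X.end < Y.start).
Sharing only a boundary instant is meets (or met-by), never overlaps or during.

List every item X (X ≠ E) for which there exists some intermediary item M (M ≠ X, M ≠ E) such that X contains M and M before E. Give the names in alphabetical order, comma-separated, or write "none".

Target E = [Thu 19:00, Sun 17:00].
Intermediaries M with M before E: B, F, Q, W.
Via B — items with X contains B: none.
Via F — items with X contains F: Q.
Via Q — items with X contains Q: none.
Via W — items with X contains W: none.
Union: Q.

Q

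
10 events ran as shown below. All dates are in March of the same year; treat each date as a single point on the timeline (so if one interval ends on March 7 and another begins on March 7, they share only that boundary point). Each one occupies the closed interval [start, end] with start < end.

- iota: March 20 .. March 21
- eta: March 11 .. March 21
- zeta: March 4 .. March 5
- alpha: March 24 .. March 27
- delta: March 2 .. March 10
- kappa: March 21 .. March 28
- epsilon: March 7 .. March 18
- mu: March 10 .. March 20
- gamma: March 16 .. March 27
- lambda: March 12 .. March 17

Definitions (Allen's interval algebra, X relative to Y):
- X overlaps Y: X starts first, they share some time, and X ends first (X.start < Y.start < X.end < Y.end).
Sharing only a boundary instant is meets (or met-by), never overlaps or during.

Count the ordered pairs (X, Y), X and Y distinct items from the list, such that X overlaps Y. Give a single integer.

9

Checking all 90 ordered pairs for relation 'overlaps'; matching pairs in alphabetical order:
(delta, epsilon): delta overlaps epsilon ✓
(epsilon, eta): epsilon overlaps eta ✓
(epsilon, gamma): epsilon overlaps gamma ✓
(epsilon, mu): epsilon overlaps mu ✓
(eta, gamma): eta overlaps gamma ✓
(gamma, kappa): gamma overlaps kappa ✓
(lambda, gamma): lambda overlaps gamma ✓
(mu, eta): mu overlaps eta ✓
(mu, gamma): mu overlaps gamma ✓
Count: 9.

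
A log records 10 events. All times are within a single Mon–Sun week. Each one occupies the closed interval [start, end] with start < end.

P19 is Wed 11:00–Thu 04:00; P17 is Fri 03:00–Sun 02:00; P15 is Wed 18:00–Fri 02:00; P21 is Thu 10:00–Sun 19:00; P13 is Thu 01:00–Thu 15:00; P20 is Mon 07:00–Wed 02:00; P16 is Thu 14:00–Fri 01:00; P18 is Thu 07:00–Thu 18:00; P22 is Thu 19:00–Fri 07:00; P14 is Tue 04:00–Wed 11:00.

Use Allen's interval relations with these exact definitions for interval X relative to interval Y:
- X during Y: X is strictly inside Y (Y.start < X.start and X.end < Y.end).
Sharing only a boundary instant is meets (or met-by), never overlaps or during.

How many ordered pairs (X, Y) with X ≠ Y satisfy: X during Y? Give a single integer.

Checking all 90 ordered pairs for relation 'during'; matching pairs in alphabetical order:
(P13, P15): P13 during P15 ✓
(P16, P15): P16 during P15 ✓
(P16, P21): P16 during P21 ✓
(P17, P21): P17 during P21 ✓
(P18, P15): P18 during P15 ✓
(P22, P21): P22 during P21 ✓
Count: 6.

6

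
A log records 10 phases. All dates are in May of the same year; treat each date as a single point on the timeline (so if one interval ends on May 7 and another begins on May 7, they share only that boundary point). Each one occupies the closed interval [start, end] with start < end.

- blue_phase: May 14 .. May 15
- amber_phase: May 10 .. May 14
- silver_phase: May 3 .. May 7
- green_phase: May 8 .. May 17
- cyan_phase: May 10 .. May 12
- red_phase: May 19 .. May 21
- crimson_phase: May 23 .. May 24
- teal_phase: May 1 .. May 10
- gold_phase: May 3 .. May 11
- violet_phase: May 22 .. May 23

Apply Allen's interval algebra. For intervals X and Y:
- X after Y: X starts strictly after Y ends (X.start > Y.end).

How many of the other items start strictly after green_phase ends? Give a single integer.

3

Target green_phase = [May 8, May 17].
amber_phase [May 10, May 14] → during → no.
blue_phase [May 14, May 15] → during → no.
crimson_phase [May 23, May 24] → after → counts.
cyan_phase [May 10, May 12] → during → no.
gold_phase [May 3, May 11] → overlaps → no.
red_phase [May 19, May 21] → after → counts.
silver_phase [May 3, May 7] → before → no.
teal_phase [May 1, May 10] → overlaps → no.
violet_phase [May 22, May 23] → after → counts.
Total: 3.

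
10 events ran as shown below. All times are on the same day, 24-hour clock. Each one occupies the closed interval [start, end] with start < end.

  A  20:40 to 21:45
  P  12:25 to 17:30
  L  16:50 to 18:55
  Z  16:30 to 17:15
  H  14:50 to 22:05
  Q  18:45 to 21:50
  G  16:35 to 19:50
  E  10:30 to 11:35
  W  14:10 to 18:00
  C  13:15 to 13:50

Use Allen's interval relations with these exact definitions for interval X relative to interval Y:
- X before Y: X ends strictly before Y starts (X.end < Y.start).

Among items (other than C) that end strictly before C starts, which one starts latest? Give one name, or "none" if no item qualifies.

E

Target C = [13:15, 13:50].
A [20:40, 21:45] → after → excluded.
E [10:30, 11:35] → before → candidate.
G [16:35, 19:50] → after → excluded.
H [14:50, 22:05] → after → excluded.
L [16:50, 18:55] → after → excluded.
P [12:25, 17:30] → contains → excluded.
Q [18:45, 21:50] → after → excluded.
W [14:10, 18:00] → after → excluded.
Z [16:30, 17:15] → after → excluded.
Among candidates, latest start is 10:30 → E.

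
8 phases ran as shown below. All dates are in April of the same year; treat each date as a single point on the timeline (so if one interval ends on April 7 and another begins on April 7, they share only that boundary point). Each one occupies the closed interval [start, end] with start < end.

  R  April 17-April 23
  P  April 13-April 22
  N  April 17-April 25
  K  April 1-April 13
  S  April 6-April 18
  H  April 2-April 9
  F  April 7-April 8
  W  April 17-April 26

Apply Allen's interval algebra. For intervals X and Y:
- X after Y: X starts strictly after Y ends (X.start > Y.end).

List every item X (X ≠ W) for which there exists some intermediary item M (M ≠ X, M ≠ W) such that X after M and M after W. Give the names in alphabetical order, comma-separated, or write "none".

Target W = [April 17, April 26].
Intermediaries M with M after W: none.
Union: none.

none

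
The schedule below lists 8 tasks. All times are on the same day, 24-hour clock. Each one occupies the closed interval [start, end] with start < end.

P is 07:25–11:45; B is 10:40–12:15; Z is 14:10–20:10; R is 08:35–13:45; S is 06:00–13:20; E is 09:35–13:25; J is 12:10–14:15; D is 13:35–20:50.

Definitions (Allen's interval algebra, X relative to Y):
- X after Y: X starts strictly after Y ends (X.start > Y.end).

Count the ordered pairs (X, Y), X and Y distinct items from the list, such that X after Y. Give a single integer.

Checking all 56 ordered pairs for relation 'after'; matching pairs in alphabetical order:
(D, B): D after B ✓
(D, E): D after E ✓
(D, P): D after P ✓
(D, S): D after S ✓
(J, P): J after P ✓
(Z, B): Z after B ✓
(Z, E): Z after E ✓
(Z, P): Z after P ✓
(Z, R): Z after R ✓
(Z, S): Z after S ✓
Count: 10.

10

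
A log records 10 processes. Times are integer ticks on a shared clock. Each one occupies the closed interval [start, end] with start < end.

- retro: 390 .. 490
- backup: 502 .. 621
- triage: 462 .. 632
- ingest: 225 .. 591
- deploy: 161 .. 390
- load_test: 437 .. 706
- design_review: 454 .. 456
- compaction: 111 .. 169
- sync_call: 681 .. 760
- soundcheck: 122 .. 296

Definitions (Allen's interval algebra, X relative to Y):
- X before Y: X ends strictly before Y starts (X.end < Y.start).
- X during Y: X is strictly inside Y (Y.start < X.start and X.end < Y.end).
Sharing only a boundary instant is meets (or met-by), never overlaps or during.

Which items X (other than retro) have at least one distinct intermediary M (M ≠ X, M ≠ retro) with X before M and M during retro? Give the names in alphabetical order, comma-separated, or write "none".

Target retro = [390, 490].
Intermediaries M with M during retro: design_review.
Via design_review — items with X before design_review: compaction, deploy, soundcheck.
Union: compaction, deploy, soundcheck.

compaction, deploy, soundcheck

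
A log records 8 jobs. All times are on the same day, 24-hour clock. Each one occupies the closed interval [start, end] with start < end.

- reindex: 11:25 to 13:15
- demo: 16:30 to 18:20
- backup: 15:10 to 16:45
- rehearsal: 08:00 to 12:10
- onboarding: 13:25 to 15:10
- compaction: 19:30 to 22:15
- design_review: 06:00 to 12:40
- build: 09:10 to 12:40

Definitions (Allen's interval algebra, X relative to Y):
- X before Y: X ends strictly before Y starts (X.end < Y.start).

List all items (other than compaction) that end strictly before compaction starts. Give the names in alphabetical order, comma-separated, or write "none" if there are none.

Target compaction = [19:30, 22:15].
backup [15:10, 16:45] → before → yes.
build [09:10, 12:40] → before → yes.
demo [16:30, 18:20] → before → yes.
design_review [06:00, 12:40] → before → yes.
onboarding [13:25, 15:10] → before → yes.
rehearsal [08:00, 12:10] → before → yes.
reindex [11:25, 13:15] → before → yes.
Result: backup, build, demo, design_review, onboarding, rehearsal, reindex.

backup, build, demo, design_review, onboarding, rehearsal, reindex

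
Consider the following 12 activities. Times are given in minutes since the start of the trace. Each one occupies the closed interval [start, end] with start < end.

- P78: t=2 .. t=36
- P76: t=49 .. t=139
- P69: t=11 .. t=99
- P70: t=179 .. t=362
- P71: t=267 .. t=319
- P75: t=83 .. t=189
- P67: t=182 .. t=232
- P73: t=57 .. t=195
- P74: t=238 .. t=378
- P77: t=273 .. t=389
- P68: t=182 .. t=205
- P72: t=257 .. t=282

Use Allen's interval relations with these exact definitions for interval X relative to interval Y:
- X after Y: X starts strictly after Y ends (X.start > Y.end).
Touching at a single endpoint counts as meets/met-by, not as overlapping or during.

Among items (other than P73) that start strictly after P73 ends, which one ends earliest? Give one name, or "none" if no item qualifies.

Target P73 = [t=57, t=195].
P67 [t=182, t=232] → overlapped-by → excluded.
P68 [t=182, t=205] → overlapped-by → excluded.
P69 [t=11, t=99] → overlaps → excluded.
P70 [t=179, t=362] → overlapped-by → excluded.
P71 [t=267, t=319] → after → candidate.
P72 [t=257, t=282] → after → candidate.
P74 [t=238, t=378] → after → candidate.
P75 [t=83, t=189] → during → excluded.
P76 [t=49, t=139] → overlaps → excluded.
P77 [t=273, t=389] → after → candidate.
P78 [t=2, t=36] → before → excluded.
Among candidates, earliest end is t=282 → P72.

P72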